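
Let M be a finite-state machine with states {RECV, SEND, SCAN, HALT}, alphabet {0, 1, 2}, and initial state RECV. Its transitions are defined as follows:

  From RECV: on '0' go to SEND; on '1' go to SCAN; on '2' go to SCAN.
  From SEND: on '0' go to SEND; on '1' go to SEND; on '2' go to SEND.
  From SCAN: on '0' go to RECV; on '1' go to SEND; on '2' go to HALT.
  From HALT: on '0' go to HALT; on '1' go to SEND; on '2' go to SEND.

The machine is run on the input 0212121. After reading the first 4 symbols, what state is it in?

SEND

RECV → SEND → SEND → SEND → SEND
After 4 symbols: SEND.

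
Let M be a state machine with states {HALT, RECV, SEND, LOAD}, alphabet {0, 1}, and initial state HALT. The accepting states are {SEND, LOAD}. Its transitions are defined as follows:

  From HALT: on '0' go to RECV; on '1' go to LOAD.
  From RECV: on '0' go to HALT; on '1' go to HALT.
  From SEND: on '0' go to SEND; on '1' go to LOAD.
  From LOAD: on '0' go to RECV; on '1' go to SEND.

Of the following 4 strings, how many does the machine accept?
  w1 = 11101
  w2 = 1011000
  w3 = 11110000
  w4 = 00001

w1:
  start at HALT
  read '1': HALT → LOAD
  read '1': LOAD → SEND
  read '1': SEND → LOAD
  read '0': LOAD → RECV
  read '1': RECV → HALT
  end HALT, rejected
w2:
  start at HALT
  read '1': HALT → LOAD
  read '0': LOAD → RECV
  read '1': RECV → HALT
  read '1': HALT → LOAD
  read '0': LOAD → RECV
  read '0': RECV → HALT
  read '0': HALT → RECV
  end RECV, rejected
w3:
  start at HALT
  read '1': HALT → LOAD
  read '1': LOAD → SEND
  read '1': SEND → LOAD
  read '1': LOAD → SEND
  read '0': SEND → SEND
  read '0': SEND → SEND
  read '0': SEND → SEND
  read '0': SEND → SEND
  end SEND, accepted
w4:
  start at HALT
  read '0': HALT → RECV
  read '0': RECV → HALT
  read '0': HALT → RECV
  read '0': RECV → HALT
  read '1': HALT → LOAD
  end LOAD, accepted

2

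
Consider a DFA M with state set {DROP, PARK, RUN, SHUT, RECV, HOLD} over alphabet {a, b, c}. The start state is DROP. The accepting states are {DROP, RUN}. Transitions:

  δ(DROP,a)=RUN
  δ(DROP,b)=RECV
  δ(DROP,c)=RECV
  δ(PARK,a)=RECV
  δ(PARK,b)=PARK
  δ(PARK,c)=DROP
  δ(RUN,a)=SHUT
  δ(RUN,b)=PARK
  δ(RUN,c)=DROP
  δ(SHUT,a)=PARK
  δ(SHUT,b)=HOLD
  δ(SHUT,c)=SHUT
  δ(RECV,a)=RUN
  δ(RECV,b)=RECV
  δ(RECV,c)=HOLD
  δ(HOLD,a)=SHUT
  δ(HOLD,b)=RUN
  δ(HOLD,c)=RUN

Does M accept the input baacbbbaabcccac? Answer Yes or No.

No

DROP → RECV → RUN → SHUT → SHUT → HOLD → RUN → PARK → RECV → RUN → PARK → DROP → RECV → HOLD → SHUT → SHUT
End state SHUT is not accepting.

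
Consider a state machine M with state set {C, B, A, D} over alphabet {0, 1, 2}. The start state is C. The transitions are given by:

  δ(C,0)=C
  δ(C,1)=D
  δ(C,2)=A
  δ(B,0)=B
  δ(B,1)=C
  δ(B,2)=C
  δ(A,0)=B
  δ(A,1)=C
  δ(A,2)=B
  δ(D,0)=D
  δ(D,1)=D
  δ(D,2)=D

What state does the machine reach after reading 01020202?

D

Trace: C -0-> C -1-> D -0-> D -2-> D -0-> D -2-> D -0-> D -2-> D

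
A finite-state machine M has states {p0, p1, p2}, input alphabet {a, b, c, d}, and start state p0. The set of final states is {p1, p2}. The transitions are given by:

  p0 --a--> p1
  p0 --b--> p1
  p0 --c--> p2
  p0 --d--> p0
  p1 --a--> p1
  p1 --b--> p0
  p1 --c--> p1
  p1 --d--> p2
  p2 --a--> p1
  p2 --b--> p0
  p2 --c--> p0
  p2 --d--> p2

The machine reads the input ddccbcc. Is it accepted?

start at p0
read 'd': p0 → p0
read 'd': p0 → p0
read 'c': p0 → p2
read 'c': p2 → p0
read 'b': p0 → p1
read 'c': p1 → p1
read 'c': p1 → p1
End state p1 is accepting.

Yes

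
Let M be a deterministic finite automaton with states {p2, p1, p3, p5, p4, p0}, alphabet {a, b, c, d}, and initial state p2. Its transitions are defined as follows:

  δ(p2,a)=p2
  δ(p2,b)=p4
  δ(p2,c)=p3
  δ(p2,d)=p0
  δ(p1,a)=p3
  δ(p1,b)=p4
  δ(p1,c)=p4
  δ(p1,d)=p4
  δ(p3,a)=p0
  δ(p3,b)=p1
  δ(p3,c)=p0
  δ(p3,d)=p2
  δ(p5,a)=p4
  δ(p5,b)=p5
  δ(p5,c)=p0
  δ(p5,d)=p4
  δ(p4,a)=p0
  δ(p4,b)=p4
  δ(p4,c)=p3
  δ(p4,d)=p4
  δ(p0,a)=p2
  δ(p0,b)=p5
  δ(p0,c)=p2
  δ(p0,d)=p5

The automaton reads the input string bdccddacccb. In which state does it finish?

p5

start at p2
read 'b': p2 → p4
read 'd': p4 → p4
read 'c': p4 → p3
read 'c': p3 → p0
read 'd': p0 → p5
read 'd': p5 → p4
read 'a': p4 → p0
read 'c': p0 → p2
read 'c': p2 → p3
read 'c': p3 → p0
read 'b': p0 → p5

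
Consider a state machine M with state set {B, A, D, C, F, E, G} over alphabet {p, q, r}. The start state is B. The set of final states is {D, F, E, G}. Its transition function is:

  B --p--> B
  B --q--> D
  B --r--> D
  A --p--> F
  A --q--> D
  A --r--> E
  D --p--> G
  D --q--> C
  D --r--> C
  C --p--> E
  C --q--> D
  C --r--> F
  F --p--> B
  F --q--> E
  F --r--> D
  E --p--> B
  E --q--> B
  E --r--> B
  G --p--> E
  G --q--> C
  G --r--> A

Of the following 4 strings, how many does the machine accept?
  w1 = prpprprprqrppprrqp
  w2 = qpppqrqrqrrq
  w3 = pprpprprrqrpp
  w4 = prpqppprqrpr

w1: Trace: B -p-> B -r-> D -p-> G -p-> E -r-> B -p-> B -r-> D -p-> G -r-> A -q-> D -r-> C -p-> E -p-> B -p-> B -r-> D -r-> C -q-> D -p-> G  → end G, accepted
w2: Trace: B -q-> D -p-> G -p-> E -p-> B -q-> D -r-> C -q-> D -r-> C -q-> D -r-> C -r-> F -q-> E  → end E, accepted
w3: Trace: B -p-> B -p-> B -r-> D -p-> G -p-> E -r-> B -p-> B -r-> D -r-> C -q-> D -r-> C -p-> E -p-> B  → end B, rejected
w4: Trace: B -p-> B -r-> D -p-> G -q-> C -p-> E -p-> B -p-> B -r-> D -q-> C -r-> F -p-> B -r-> D  → end D, accepted

3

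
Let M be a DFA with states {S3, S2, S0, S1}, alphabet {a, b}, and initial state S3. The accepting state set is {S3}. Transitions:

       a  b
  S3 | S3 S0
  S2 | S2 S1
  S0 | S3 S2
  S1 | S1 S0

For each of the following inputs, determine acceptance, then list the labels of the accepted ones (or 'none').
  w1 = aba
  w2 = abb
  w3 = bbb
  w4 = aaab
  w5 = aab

w1:
  start at S3
  read 'a': S3 → S3
  read 'b': S3 → S0
  read 'a': S0 → S3
  end S3, accepted
w2:
  start at S3
  read 'a': S3 → S3
  read 'b': S3 → S0
  read 'b': S0 → S2
  end S2, rejected
w3:
  start at S3
  read 'b': S3 → S0
  read 'b': S0 → S2
  read 'b': S2 → S1
  end S1, rejected
w4:
  start at S3
  read 'a': S3 → S3
  read 'a': S3 → S3
  read 'a': S3 → S3
  read 'b': S3 → S0
  end S0, rejected
w5:
  start at S3
  read 'a': S3 → S3
  read 'a': S3 → S3
  read 'b': S3 → S0
  end S0, rejected

w1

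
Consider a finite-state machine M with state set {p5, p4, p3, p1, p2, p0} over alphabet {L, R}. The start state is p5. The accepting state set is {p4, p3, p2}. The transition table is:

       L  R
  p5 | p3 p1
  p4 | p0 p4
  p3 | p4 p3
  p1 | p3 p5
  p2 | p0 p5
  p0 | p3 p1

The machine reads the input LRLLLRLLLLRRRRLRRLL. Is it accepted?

Yes

p5 → p3 → p3 → p4 → p0 → p3 → p3 → p4 → p0 → p3 → p4 → p4 → p4 → p4 → p4 → p0 → p1 → p5 → p3 → p4
End state p4 is accepting.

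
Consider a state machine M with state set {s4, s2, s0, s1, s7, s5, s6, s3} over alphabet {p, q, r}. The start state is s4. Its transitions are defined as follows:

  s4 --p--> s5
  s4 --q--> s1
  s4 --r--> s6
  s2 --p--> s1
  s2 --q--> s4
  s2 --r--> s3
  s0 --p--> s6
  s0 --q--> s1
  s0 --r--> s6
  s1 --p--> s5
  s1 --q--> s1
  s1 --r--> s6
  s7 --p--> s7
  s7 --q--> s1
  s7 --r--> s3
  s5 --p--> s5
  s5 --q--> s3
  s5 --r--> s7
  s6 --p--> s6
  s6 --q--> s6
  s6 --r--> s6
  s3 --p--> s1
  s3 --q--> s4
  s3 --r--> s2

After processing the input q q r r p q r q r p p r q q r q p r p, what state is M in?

s6

Trace: s4 -q-> s1 -q-> s1 -r-> s6 -r-> s6 -p-> s6 -q-> s6 -r-> s6 -q-> s6 -r-> s6 -p-> s6 -p-> s6 -r-> s6 -q-> s6 -q-> s6 -r-> s6 -q-> s6 -p-> s6 -r-> s6 -p-> s6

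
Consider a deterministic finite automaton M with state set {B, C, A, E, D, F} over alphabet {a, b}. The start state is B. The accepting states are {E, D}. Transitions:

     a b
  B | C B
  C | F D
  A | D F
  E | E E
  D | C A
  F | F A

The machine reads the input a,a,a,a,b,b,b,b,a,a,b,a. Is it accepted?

Trace: B -a-> C -a-> F -a-> F -a-> F -b-> A -b-> F -b-> A -b-> F -a-> F -a-> F -b-> A -a-> D
End state D is accepting.

Yes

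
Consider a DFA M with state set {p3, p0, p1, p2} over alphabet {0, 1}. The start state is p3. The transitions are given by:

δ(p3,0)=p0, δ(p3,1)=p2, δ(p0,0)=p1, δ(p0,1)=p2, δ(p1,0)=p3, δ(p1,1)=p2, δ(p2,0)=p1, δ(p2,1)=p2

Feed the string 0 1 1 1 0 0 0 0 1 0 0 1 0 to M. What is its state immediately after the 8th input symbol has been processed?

start at p3
read '0': p3 → p0
read '1': p0 → p2
read '1': p2 → p2
read '1': p2 → p2
read '0': p2 → p1
read '0': p1 → p3
read '0': p3 → p0
read '0': p0 → p1
After 8 symbols: p1.

p1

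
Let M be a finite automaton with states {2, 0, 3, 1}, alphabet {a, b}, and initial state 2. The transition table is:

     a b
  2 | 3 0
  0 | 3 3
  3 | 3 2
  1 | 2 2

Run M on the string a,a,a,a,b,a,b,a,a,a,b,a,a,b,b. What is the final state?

0

start at 2
read 'a': 2 → 3
read 'a': 3 → 3
read 'a': 3 → 3
read 'a': 3 → 3
read 'b': 3 → 2
read 'a': 2 → 3
read 'b': 3 → 2
read 'a': 2 → 3
read 'a': 3 → 3
read 'a': 3 → 3
read 'b': 3 → 2
read 'a': 2 → 3
read 'a': 3 → 3
read 'b': 3 → 2
read 'b': 2 → 0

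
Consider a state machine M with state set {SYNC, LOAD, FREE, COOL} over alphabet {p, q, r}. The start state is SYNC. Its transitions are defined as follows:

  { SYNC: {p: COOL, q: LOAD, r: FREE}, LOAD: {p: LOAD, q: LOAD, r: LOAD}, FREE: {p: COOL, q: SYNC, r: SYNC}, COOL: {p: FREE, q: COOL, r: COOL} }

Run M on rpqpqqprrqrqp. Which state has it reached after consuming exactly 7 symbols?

LOAD

start at SYNC
read 'r': SYNC → FREE
read 'p': FREE → COOL
read 'q': COOL → COOL
read 'p': COOL → FREE
read 'q': FREE → SYNC
read 'q': SYNC → LOAD
read 'p': LOAD → LOAD
After 7 symbols: LOAD.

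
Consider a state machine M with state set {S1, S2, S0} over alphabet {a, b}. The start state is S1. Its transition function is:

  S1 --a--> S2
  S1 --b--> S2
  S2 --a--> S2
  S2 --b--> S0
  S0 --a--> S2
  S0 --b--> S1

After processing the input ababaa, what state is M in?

start at S1
read 'a': S1 → S2
read 'b': S2 → S0
read 'a': S0 → S2
read 'b': S2 → S0
read 'a': S0 → S2
read 'a': S2 → S2

S2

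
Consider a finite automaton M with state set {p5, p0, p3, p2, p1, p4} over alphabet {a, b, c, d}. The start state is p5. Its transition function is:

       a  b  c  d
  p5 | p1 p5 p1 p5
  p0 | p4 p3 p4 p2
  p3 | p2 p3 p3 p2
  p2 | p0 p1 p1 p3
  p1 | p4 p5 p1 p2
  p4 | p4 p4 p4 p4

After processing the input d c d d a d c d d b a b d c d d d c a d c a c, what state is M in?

Trace: p5 -d-> p5 -c-> p1 -d-> p2 -d-> p3 -a-> p2 -d-> p3 -c-> p3 -d-> p2 -d-> p3 -b-> p3 -a-> p2 -b-> p1 -d-> p2 -c-> p1 -d-> p2 -d-> p3 -d-> p2 -c-> p1 -a-> p4 -d-> p4 -c-> p4 -a-> p4 -c-> p4

p4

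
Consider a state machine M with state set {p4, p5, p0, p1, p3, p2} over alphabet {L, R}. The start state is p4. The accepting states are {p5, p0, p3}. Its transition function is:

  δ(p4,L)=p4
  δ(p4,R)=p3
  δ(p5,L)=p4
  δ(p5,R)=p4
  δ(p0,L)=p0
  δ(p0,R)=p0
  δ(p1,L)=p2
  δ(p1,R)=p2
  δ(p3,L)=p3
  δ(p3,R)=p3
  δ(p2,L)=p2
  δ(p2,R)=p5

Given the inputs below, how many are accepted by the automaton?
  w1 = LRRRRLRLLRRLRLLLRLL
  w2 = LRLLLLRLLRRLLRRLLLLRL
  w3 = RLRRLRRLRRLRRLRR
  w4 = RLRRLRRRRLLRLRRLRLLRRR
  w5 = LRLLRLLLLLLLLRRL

w1: Trace: p4 -L-> p4 -R-> p3 -R-> p3 -R-> p3 -R-> p3 -L-> p3 -R-> p3 -L-> p3 -L-> p3 -R-> p3 -R-> p3 -L-> p3 -R-> p3 -L-> p3 -L-> p3 -L-> p3 -R-> p3 -L-> p3 -L-> p3  → end p3, accepted
w2: Trace: p4 -L-> p4 -R-> p3 -L-> p3 -L-> p3 -L-> p3 -L-> p3 -R-> p3 -L-> p3 -L-> p3 -R-> p3 -R-> p3 -L-> p3 -L-> p3 -R-> p3 -R-> p3 -L-> p3 -L-> p3 -L-> p3 -L-> p3 -R-> p3 -L-> p3  → end p3, accepted
w3: Trace: p4 -R-> p3 -L-> p3 -R-> p3 -R-> p3 -L-> p3 -R-> p3 -R-> p3 -L-> p3 -R-> p3 -R-> p3 -L-> p3 -R-> p3 -R-> p3 -L-> p3 -R-> p3 -R-> p3  → end p3, accepted
w4: Trace: p4 -R-> p3 -L-> p3 -R-> p3 -R-> p3 -L-> p3 -R-> p3 -R-> p3 -R-> p3 -R-> p3 -L-> p3 -L-> p3 -R-> p3 -L-> p3 -R-> p3 -R-> p3 -L-> p3 -R-> p3 -L-> p3 -L-> p3 -R-> p3 -R-> p3 -R-> p3  → end p3, accepted
w5: Trace: p4 -L-> p4 -R-> p3 -L-> p3 -L-> p3 -R-> p3 -L-> p3 -L-> p3 -L-> p3 -L-> p3 -L-> p3 -L-> p3 -L-> p3 -L-> p3 -R-> p3 -R-> p3 -L-> p3  → end p3, accepted

5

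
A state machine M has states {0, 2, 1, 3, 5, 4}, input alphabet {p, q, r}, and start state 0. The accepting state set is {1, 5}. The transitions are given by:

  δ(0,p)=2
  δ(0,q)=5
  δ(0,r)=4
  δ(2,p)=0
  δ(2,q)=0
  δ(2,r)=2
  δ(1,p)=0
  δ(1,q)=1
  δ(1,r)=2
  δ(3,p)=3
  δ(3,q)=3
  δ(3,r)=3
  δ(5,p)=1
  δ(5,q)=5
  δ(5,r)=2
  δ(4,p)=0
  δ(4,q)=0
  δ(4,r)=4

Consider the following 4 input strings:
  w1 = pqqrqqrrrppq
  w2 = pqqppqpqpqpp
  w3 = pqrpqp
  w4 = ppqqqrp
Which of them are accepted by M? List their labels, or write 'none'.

w3

w1:
  start at 0
  read 'p': 0 → 2
  read 'q': 2 → 0
  read 'q': 0 → 5
  read 'r': 5 → 2
  read 'q': 2 → 0
  read 'q': 0 → 5
  read 'r': 5 → 2
  read 'r': 2 → 2
  read 'r': 2 → 2
  read 'p': 2 → 0
  read 'p': 0 → 2
  read 'q': 2 → 0
  end 0, rejected
w2:
  start at 0
  read 'p': 0 → 2
  read 'q': 2 → 0
  read 'q': 0 → 5
  read 'p': 5 → 1
  read 'p': 1 → 0
  read 'q': 0 → 5
  read 'p': 5 → 1
  read 'q': 1 → 1
  read 'p': 1 → 0
  read 'q': 0 → 5
  read 'p': 5 → 1
  read 'p': 1 → 0
  end 0, rejected
w3:
  start at 0
  read 'p': 0 → 2
  read 'q': 2 → 0
  read 'r': 0 → 4
  read 'p': 4 → 0
  read 'q': 0 → 5
  read 'p': 5 → 1
  end 1, accepted
w4:
  start at 0
  read 'p': 0 → 2
  read 'p': 2 → 0
  read 'q': 0 → 5
  read 'q': 5 → 5
  read 'q': 5 → 5
  read 'r': 5 → 2
  read 'p': 2 → 0
  end 0, rejected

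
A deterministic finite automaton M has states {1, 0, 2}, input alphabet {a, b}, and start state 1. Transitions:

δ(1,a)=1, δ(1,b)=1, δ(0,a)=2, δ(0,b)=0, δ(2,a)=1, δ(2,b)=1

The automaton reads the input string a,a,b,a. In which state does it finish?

1

Trace: 1 -a-> 1 -a-> 1 -b-> 1 -a-> 1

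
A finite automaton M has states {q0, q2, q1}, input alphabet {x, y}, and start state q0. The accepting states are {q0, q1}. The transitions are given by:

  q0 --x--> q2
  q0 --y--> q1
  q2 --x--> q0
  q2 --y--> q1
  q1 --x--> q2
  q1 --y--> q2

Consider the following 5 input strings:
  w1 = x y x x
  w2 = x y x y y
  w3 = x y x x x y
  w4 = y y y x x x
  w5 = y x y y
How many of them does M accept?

w1:
  start at q0
  read 'x': q0 → q2
  read 'y': q2 → q1
  read 'x': q1 → q2
  read 'x': q2 → q0
  end q0, accepted
w2:
  start at q0
  read 'x': q0 → q2
  read 'y': q2 → q1
  read 'x': q1 → q2
  read 'y': q2 → q1
  read 'y': q1 → q2
  end q2, rejected
w3:
  start at q0
  read 'x': q0 → q2
  read 'y': q2 → q1
  read 'x': q1 → q2
  read 'x': q2 → q0
  read 'x': q0 → q2
  read 'y': q2 → q1
  end q1, accepted
w4:
  start at q0
  read 'y': q0 → q1
  read 'y': q1 → q2
  read 'y': q2 → q1
  read 'x': q1 → q2
  read 'x': q2 → q0
  read 'x': q0 → q2
  end q2, rejected
w5:
  start at q0
  read 'y': q0 → q1
  read 'x': q1 → q2
  read 'y': q2 → q1
  read 'y': q1 → q2
  end q2, rejected

2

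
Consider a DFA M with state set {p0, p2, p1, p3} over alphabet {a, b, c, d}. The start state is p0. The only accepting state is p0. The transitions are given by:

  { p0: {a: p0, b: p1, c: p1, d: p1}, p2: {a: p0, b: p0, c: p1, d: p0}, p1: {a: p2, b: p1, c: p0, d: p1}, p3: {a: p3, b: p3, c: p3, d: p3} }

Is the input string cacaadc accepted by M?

Yes

p0 → p1 → p2 → p1 → p2 → p0 → p1 → p0
End state p0 is accepting.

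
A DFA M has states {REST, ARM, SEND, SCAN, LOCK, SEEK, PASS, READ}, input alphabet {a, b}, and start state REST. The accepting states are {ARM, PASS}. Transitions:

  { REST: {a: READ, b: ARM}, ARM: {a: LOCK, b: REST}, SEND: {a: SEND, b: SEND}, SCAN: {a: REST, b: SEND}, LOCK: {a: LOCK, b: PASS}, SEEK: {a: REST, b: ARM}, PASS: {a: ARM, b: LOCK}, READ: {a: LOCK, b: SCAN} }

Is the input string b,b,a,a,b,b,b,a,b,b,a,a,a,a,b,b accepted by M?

REST → ARM → REST → READ → LOCK → PASS → LOCK → PASS → ARM → REST → ARM → LOCK → LOCK → LOCK → LOCK → PASS → LOCK
End state LOCK is not accepting.

No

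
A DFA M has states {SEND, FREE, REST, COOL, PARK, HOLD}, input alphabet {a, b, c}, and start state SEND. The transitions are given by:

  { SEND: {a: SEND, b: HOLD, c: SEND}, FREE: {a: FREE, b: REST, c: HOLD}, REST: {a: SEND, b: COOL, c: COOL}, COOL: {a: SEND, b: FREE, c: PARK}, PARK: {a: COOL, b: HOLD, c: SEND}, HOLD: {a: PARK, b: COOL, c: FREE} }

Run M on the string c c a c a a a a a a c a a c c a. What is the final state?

SEND

SEND → SEND → SEND → SEND → SEND → SEND → SEND → SEND → SEND → SEND → SEND → SEND → SEND → SEND → SEND → SEND → SEND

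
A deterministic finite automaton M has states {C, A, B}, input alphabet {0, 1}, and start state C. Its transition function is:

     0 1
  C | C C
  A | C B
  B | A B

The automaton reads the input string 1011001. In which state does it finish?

C

Trace: C -1-> C -0-> C -1-> C -1-> C -0-> C -0-> C -1-> C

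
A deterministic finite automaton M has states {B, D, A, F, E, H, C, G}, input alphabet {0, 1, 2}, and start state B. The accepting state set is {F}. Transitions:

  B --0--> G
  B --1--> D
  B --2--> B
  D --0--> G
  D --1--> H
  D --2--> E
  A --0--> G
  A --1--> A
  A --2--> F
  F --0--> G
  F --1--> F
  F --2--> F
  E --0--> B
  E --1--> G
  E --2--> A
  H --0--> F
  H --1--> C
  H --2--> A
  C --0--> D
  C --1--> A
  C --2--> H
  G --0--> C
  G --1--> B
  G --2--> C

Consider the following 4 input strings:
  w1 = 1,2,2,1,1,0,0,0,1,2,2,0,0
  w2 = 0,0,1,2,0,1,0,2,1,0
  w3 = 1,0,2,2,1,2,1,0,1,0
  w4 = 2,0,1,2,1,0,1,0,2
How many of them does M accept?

1

w1:
  start at B
  read '1': B → D
  read '2': D → E
  read '2': E → A
  read '1': A → A
  read '1': A → A
  read '0': A → G
  read '0': G → C
  read '0': C → D
  read '1': D → H
  read '2': H → A
  read '2': A → F
  read '0': F → G
  read '0': G → C
  end C, rejected
w2:
  start at B
  read '0': B → G
  read '0': G → C
  read '1': C → A
  read '2': A → F
  read '0': F → G
  read '1': G → B
  read '0': B → G
  read '2': G → C
  read '1': C → A
  read '0': A → G
  end G, rejected
w3:
  start at B
  read '1': B → D
  read '0': D → G
  read '2': G → C
  read '2': C → H
  read '1': H → C
  read '2': C → H
  read '1': H → C
  read '0': C → D
  read '1': D → H
  read '0': H → F
  end F, accepted
w4:
  start at B
  read '2': B → B
  read '0': B → G
  read '1': G → B
  read '2': B → B
  read '1': B → D
  read '0': D → G
  read '1': G → B
  read '0': B → G
  read '2': G → C
  end C, rejected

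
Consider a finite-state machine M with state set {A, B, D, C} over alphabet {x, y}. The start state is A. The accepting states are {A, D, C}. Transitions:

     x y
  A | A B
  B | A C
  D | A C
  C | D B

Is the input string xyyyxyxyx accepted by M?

start at A
read 'x': A → A
read 'y': A → B
read 'y': B → C
read 'y': C → B
read 'x': B → A
read 'y': A → B
read 'x': B → A
read 'y': A → B
read 'x': B → A
End state A is accepting.

Yes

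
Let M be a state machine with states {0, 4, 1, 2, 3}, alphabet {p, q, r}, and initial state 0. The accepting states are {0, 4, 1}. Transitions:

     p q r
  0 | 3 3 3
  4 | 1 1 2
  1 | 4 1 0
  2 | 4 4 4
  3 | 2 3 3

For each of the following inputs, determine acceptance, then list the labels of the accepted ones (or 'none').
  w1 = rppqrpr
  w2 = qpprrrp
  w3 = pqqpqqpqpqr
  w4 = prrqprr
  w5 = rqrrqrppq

w2, w3, w5

w1:
  start at 0
  read 'r': 0 → 3
  read 'p': 3 → 2
  read 'p': 2 → 4
  read 'q': 4 → 1
  read 'r': 1 → 0
  read 'p': 0 → 3
  read 'r': 3 → 3
  end 3, rejected
w2:
  start at 0
  read 'q': 0 → 3
  read 'p': 3 → 2
  read 'p': 2 → 4
  read 'r': 4 → 2
  read 'r': 2 → 4
  read 'r': 4 → 2
  read 'p': 2 → 4
  end 4, accepted
w3:
  start at 0
  read 'p': 0 → 3
  read 'q': 3 → 3
  read 'q': 3 → 3
  read 'p': 3 → 2
  read 'q': 2 → 4
  read 'q': 4 → 1
  read 'p': 1 → 4
  read 'q': 4 → 1
  read 'p': 1 → 4
  read 'q': 4 → 1
  read 'r': 1 → 0
  end 0, accepted
w4:
  start at 0
  read 'p': 0 → 3
  read 'r': 3 → 3
  read 'r': 3 → 3
  read 'q': 3 → 3
  read 'p': 3 → 2
  read 'r': 2 → 4
  read 'r': 4 → 2
  end 2, rejected
w5:
  start at 0
  read 'r': 0 → 3
  read 'q': 3 → 3
  read 'r': 3 → 3
  read 'r': 3 → 3
  read 'q': 3 → 3
  read 'r': 3 → 3
  read 'p': 3 → 2
  read 'p': 2 → 4
  read 'q': 4 → 1
  end 1, accepted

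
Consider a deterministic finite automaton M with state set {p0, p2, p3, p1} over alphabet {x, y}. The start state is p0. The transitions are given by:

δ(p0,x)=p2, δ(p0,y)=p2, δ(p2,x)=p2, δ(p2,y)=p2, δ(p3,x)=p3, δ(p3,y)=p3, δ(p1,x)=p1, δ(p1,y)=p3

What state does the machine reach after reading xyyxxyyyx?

p2

Trace: p0 -x-> p2 -y-> p2 -y-> p2 -x-> p2 -x-> p2 -y-> p2 -y-> p2 -y-> p2 -x-> p2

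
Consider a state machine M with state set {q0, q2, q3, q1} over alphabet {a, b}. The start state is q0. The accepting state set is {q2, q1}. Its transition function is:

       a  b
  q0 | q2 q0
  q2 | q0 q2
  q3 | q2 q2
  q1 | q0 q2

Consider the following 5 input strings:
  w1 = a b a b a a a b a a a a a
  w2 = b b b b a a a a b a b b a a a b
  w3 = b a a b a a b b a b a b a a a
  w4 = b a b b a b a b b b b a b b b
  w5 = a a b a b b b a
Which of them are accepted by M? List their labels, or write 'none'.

w1:
  start at q0
  read 'a': q0 → q2
  read 'b': q2 → q2
  read 'a': q2 → q0
  read 'b': q0 → q0
  read 'a': q0 → q2
  read 'a': q2 → q0
  read 'a': q0 → q2
  read 'b': q2 → q2
  read 'a': q2 → q0
  read 'a': q0 → q2
  read 'a': q2 → q0
  read 'a': q0 → q2
  read 'a': q2 → q0
  end q0, rejected
w2:
  start at q0
  read 'b': q0 → q0
  read 'b': q0 → q0
  read 'b': q0 → q0
  read 'b': q0 → q0
  read 'a': q0 → q2
  read 'a': q2 → q0
  read 'a': q0 → q2
  read 'a': q2 → q0
  read 'b': q0 → q0
  read 'a': q0 → q2
  read 'b': q2 → q2
  read 'b': q2 → q2
  read 'a': q2 → q0
  read 'a': q0 → q2
  read 'a': q2 → q0
  read 'b': q0 → q0
  end q0, rejected
w3:
  start at q0
  read 'b': q0 → q0
  read 'a': q0 → q2
  read 'a': q2 → q0
  read 'b': q0 → q0
  read 'a': q0 → q2
  read 'a': q2 → q0
  read 'b': q0 → q0
  read 'b': q0 → q0
  read 'a': q0 → q2
  read 'b': q2 → q2
  read 'a': q2 → q0
  read 'b': q0 → q0
  read 'a': q0 → q2
  read 'a': q2 → q0
  read 'a': q0 → q2
  end q2, accepted
w4:
  start at q0
  read 'b': q0 → q0
  read 'a': q0 → q2
  read 'b': q2 → q2
  read 'b': q2 → q2
  read 'a': q2 → q0
  read 'b': q0 → q0
  read 'a': q0 → q2
  read 'b': q2 → q2
  read 'b': q2 → q2
  read 'b': q2 → q2
  read 'b': q2 → q2
  read 'a': q2 → q0
  read 'b': q0 → q0
  read 'b': q0 → q0
  read 'b': q0 → q0
  end q0, rejected
w5:
  start at q0
  read 'a': q0 → q2
  read 'a': q2 → q0
  read 'b': q0 → q0
  read 'a': q0 → q2
  read 'b': q2 → q2
  read 'b': q2 → q2
  read 'b': q2 → q2
  read 'a': q2 → q0
  end q0, rejected

w3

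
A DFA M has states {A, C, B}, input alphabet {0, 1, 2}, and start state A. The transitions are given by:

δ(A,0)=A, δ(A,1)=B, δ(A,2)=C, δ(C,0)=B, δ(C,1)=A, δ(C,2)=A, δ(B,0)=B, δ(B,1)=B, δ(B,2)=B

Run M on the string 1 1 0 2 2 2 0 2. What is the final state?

Trace: A -1-> B -1-> B -0-> B -2-> B -2-> B -2-> B -0-> B -2-> B

B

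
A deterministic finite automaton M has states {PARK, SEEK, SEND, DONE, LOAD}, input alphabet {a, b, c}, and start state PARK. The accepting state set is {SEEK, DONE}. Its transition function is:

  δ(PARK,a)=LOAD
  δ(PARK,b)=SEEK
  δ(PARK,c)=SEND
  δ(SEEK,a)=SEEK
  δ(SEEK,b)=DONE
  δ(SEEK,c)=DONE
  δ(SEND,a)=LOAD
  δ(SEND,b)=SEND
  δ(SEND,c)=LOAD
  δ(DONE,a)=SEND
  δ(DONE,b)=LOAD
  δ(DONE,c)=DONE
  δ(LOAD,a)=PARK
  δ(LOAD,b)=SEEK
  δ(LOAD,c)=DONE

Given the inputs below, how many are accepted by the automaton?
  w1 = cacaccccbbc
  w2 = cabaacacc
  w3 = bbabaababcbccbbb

3

w1:
  start at PARK
  read 'c': PARK → SEND
  read 'a': SEND → LOAD
  read 'c': LOAD → DONE
  read 'a': DONE → SEND
  read 'c': SEND → LOAD
  read 'c': LOAD → DONE
  read 'c': DONE → DONE
  read 'c': DONE → DONE
  read 'b': DONE → LOAD
  read 'b': LOAD → SEEK
  read 'c': SEEK → DONE
  end DONE, accepted
w2:
  start at PARK
  read 'c': PARK → SEND
  read 'a': SEND → LOAD
  read 'b': LOAD → SEEK
  read 'a': SEEK → SEEK
  read 'a': SEEK → SEEK
  read 'c': SEEK → DONE
  read 'a': DONE → SEND
  read 'c': SEND → LOAD
  read 'c': LOAD → DONE
  end DONE, accepted
w3:
  start at PARK
  read 'b': PARK → SEEK
  read 'b': SEEK → DONE
  read 'a': DONE → SEND
  read 'b': SEND → SEND
  read 'a': SEND → LOAD
  read 'a': LOAD → PARK
  read 'b': PARK → SEEK
  read 'a': SEEK → SEEK
  read 'b': SEEK → DONE
  read 'c': DONE → DONE
  read 'b': DONE → LOAD
  read 'c': LOAD → DONE
  read 'c': DONE → DONE
  read 'b': DONE → LOAD
  read 'b': LOAD → SEEK
  read 'b': SEEK → DONE
  end DONE, accepted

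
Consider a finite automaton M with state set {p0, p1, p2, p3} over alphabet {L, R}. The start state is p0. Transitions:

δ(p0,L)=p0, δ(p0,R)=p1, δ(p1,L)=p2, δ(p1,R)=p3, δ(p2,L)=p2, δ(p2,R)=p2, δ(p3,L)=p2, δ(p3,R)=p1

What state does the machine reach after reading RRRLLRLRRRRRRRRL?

p0 → p1 → p3 → p1 → p2 → p2 → p2 → p2 → p2 → p2 → p2 → p2 → p2 → p2 → p2 → p2 → p2

p2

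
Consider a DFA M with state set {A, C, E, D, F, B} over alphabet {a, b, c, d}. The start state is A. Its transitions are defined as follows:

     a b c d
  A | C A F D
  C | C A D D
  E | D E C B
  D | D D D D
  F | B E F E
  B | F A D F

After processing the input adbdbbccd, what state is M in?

D

start at A
read 'a': A → C
read 'd': C → D
read 'b': D → D
read 'd': D → D
read 'b': D → D
read 'b': D → D
read 'c': D → D
read 'c': D → D
read 'd': D → D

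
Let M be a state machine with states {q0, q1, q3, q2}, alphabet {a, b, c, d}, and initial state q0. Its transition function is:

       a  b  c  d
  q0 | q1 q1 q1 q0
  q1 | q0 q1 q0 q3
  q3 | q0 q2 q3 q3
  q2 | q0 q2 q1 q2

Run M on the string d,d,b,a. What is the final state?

q0 → q0 → q0 → q1 → q0

q0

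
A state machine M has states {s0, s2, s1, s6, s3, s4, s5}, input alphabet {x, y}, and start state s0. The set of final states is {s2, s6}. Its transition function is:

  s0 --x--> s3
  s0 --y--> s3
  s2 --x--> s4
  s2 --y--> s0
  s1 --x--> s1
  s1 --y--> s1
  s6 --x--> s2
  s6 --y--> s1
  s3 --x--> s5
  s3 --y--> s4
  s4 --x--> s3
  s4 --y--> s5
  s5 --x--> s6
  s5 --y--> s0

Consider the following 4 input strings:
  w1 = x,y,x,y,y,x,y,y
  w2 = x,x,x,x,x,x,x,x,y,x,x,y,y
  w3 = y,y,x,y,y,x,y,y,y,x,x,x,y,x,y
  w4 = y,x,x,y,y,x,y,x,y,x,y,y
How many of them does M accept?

0

w1:
  start at s0
  read 'x': s0 → s3
  read 'y': s3 → s4
  read 'x': s4 → s3
  read 'y': s3 → s4
  read 'y': s4 → s5
  read 'x': s5 → s6
  read 'y': s6 → s1
  read 'y': s1 → s1
  end s1, rejected
w2:
  start at s0
  read 'x': s0 → s3
  read 'x': s3 → s5
  read 'x': s5 → s6
  read 'x': s6 → s2
  read 'x': s2 → s4
  read 'x': s4 → s3
  read 'x': s3 → s5
  read 'x': s5 → s6
  read 'y': s6 → s1
  read 'x': s1 → s1
  read 'x': s1 → s1
  read 'y': s1 → s1
  read 'y': s1 → s1
  end s1, rejected
w3:
  start at s0
  read 'y': s0 → s3
  read 'y': s3 → s4
  read 'x': s4 → s3
  read 'y': s3 → s4
  read 'y': s4 → s5
  read 'x': s5 → s6
  read 'y': s6 → s1
  read 'y': s1 → s1
  read 'y': s1 → s1
  read 'x': s1 → s1
  read 'x': s1 → s1
  read 'x': s1 → s1
  read 'y': s1 → s1
  read 'x': s1 → s1
  read 'y': s1 → s1
  end s1, rejected
w4:
  start at s0
  read 'y': s0 → s3
  read 'x': s3 → s5
  read 'x': s5 → s6
  read 'y': s6 → s1
  read 'y': s1 → s1
  read 'x': s1 → s1
  read 'y': s1 → s1
  read 'x': s1 → s1
  read 'y': s1 → s1
  read 'x': s1 → s1
  read 'y': s1 → s1
  read 'y': s1 → s1
  end s1, rejected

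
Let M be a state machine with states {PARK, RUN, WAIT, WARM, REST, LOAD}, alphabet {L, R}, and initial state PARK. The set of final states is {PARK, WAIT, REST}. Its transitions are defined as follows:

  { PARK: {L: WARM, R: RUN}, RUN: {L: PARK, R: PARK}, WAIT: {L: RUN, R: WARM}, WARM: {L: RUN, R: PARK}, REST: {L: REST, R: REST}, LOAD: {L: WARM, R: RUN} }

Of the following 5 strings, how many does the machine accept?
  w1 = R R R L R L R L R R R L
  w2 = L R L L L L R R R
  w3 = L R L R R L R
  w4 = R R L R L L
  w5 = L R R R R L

3

w1: Trace: PARK -R-> RUN -R-> PARK -R-> RUN -L-> PARK -R-> RUN -L-> PARK -R-> RUN -L-> PARK -R-> RUN -R-> PARK -R-> RUN -L-> PARK  → end PARK, accepted
w2: Trace: PARK -L-> WARM -R-> PARK -L-> WARM -L-> RUN -L-> PARK -L-> WARM -R-> PARK -R-> RUN -R-> PARK  → end PARK, accepted
w3: Trace: PARK -L-> WARM -R-> PARK -L-> WARM -R-> PARK -R-> RUN -L-> PARK -R-> RUN  → end RUN, rejected
w4: Trace: PARK -R-> RUN -R-> PARK -L-> WARM -R-> PARK -L-> WARM -L-> RUN  → end RUN, rejected
w5: Trace: PARK -L-> WARM -R-> PARK -R-> RUN -R-> PARK -R-> RUN -L-> PARK  → end PARK, accepted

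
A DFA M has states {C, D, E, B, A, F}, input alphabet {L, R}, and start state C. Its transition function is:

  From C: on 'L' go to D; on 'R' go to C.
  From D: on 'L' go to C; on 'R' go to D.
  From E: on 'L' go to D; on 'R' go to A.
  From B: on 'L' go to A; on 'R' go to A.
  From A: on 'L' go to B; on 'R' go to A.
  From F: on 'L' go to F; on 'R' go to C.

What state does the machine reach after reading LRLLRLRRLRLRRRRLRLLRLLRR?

D

Trace: C -L-> D -R-> D -L-> C -L-> D -R-> D -L-> C -R-> C -R-> C -L-> D -R-> D -L-> C -R-> C -R-> C -R-> C -R-> C -L-> D -R-> D -L-> C -L-> D -R-> D -L-> C -L-> D -R-> D -R-> D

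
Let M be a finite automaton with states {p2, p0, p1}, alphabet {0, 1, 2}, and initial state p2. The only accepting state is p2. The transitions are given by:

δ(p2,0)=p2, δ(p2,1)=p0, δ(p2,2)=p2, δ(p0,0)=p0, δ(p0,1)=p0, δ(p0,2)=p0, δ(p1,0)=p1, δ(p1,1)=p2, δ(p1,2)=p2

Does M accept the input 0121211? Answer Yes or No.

No

p2 → p2 → p0 → p0 → p0 → p0 → p0 → p0
End state p0 is not accepting.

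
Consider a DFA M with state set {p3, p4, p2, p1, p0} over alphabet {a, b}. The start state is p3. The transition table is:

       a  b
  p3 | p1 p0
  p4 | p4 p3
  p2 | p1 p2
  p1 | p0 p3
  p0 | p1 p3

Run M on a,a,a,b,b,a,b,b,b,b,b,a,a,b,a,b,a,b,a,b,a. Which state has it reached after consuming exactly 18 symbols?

Trace: p3 -a-> p1 -a-> p0 -a-> p1 -b-> p3 -b-> p0 -a-> p1 -b-> p3 -b-> p0 -b-> p3 -b-> p0 -b-> p3 -a-> p1 -a-> p0 -b-> p3 -a-> p1 -b-> p3 -a-> p1 -b-> p3
After 18 symbols: p3.

p3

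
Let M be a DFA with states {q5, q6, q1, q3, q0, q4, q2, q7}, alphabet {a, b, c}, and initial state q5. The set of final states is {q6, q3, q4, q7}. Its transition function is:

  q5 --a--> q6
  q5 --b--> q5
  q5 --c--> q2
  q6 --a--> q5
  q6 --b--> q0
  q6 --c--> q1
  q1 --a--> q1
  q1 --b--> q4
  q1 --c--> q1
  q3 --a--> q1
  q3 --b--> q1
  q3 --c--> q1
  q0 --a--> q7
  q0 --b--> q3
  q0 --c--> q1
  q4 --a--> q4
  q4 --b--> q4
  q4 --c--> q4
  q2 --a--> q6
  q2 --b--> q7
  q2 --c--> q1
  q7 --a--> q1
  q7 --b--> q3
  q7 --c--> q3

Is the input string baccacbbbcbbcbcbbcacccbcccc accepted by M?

Trace: q5 -b-> q5 -a-> q6 -c-> q1 -c-> q1 -a-> q1 -c-> q1 -b-> q4 -b-> q4 -b-> q4 -c-> q4 -b-> q4 -b-> q4 -c-> q4 -b-> q4 -c-> q4 -b-> q4 -b-> q4 -c-> q4 -a-> q4 -c-> q4 -c-> q4 -c-> q4 -b-> q4 -c-> q4 -c-> q4 -c-> q4 -c-> q4
End state q4 is accepting.

Yes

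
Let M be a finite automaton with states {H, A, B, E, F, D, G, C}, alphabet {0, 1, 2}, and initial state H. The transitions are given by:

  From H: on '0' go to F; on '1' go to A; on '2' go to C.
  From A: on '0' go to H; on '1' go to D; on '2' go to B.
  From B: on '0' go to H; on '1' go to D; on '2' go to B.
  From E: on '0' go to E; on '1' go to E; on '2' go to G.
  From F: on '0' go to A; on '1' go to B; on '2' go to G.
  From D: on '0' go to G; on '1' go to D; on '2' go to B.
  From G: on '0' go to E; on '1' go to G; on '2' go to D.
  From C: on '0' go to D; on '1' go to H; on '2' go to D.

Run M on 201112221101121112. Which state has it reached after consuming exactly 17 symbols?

start at H
read '2': H → C
read '0': C → D
read '1': D → D
read '1': D → D
read '1': D → D
read '2': D → B
read '2': B → B
read '2': B → B
read '1': B → D
read '1': D → D
read '0': D → G
read '1': G → G
read '1': G → G
read '2': G → D
read '1': D → D
read '1': D → D
read '1': D → D
After 17 symbols: D.

D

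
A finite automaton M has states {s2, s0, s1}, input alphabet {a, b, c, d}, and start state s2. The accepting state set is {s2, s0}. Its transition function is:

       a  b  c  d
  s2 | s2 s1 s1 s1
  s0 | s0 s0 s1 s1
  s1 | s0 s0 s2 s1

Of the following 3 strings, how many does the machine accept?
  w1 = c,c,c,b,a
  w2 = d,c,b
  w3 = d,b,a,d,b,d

1

w1: Trace: s2 -c-> s1 -c-> s2 -c-> s1 -b-> s0 -a-> s0  → end s0, accepted
w2: Trace: s2 -d-> s1 -c-> s2 -b-> s1  → end s1, rejected
w3: Trace: s2 -d-> s1 -b-> s0 -a-> s0 -d-> s1 -b-> s0 -d-> s1  → end s1, rejected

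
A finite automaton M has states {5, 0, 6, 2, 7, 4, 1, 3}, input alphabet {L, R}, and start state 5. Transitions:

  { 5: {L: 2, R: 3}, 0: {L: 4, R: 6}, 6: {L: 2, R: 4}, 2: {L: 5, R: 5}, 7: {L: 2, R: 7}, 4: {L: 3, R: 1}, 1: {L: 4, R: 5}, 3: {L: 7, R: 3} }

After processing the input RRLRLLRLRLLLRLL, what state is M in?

5

start at 5
read 'R': 5 → 3
read 'R': 3 → 3
read 'L': 3 → 7
read 'R': 7 → 7
read 'L': 7 → 2
read 'L': 2 → 5
read 'R': 5 → 3
read 'L': 3 → 7
read 'R': 7 → 7
read 'L': 7 → 2
read 'L': 2 → 5
read 'L': 5 → 2
read 'R': 2 → 5
read 'L': 5 → 2
read 'L': 2 → 5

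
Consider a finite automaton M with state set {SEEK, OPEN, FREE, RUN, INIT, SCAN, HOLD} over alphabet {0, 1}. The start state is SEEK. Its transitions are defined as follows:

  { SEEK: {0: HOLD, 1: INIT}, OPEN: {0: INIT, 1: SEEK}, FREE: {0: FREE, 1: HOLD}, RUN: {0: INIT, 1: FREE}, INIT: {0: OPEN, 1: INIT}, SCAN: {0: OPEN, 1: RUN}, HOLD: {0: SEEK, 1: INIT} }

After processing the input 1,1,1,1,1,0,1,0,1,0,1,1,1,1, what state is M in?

INIT

start at SEEK
read '1': SEEK → INIT
read '1': INIT → INIT
read '1': INIT → INIT
read '1': INIT → INIT
read '1': INIT → INIT
read '0': INIT → OPEN
read '1': OPEN → SEEK
read '0': SEEK → HOLD
read '1': HOLD → INIT
read '0': INIT → OPEN
read '1': OPEN → SEEK
read '1': SEEK → INIT
read '1': INIT → INIT
read '1': INIT → INIT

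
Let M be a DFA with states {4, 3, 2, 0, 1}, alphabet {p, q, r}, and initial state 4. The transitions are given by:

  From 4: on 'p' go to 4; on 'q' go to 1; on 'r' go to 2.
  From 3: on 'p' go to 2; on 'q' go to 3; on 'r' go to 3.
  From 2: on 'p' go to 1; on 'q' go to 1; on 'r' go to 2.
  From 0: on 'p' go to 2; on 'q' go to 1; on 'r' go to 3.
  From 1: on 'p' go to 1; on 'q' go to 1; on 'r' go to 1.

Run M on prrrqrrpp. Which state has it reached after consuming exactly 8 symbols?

1

Trace: 4 -p-> 4 -r-> 2 -r-> 2 -r-> 2 -q-> 1 -r-> 1 -r-> 1 -p-> 1
After 8 symbols: 1.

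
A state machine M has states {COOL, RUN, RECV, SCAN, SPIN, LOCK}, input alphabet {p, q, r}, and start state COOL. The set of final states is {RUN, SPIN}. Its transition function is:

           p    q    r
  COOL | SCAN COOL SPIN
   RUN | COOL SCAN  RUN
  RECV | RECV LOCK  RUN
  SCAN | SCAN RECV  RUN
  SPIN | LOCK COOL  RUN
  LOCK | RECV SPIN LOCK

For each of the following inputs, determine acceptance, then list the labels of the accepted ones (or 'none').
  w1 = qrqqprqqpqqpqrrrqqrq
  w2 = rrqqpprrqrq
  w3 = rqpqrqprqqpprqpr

w3

w1: Trace: COOL -q-> COOL -r-> SPIN -q-> COOL -q-> COOL -p-> SCAN -r-> RUN -q-> SCAN -q-> RECV -p-> RECV -q-> LOCK -q-> SPIN -p-> LOCK -q-> SPIN -r-> RUN -r-> RUN -r-> RUN -q-> SCAN -q-> RECV -r-> RUN -q-> SCAN  → end SCAN, rejected
w2: Trace: COOL -r-> SPIN -r-> RUN -q-> SCAN -q-> RECV -p-> RECV -p-> RECV -r-> RUN -r-> RUN -q-> SCAN -r-> RUN -q-> SCAN  → end SCAN, rejected
w3: Trace: COOL -r-> SPIN -q-> COOL -p-> SCAN -q-> RECV -r-> RUN -q-> SCAN -p-> SCAN -r-> RUN -q-> SCAN -q-> RECV -p-> RECV -p-> RECV -r-> RUN -q-> SCAN -p-> SCAN -r-> RUN  → end RUN, accepted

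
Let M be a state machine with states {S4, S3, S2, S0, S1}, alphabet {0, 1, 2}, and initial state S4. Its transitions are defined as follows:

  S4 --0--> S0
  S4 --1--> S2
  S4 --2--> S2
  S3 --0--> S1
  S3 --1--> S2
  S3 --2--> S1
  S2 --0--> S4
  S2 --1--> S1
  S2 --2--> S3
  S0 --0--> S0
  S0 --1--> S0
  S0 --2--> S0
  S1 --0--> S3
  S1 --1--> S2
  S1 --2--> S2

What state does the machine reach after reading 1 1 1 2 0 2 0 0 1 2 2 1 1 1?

S0

start at S4
read '1': S4 → S2
read '1': S2 → S1
read '1': S1 → S2
read '2': S2 → S3
read '0': S3 → S1
read '2': S1 → S2
read '0': S2 → S4
read '0': S4 → S0
read '1': S0 → S0
read '2': S0 → S0
read '2': S0 → S0
read '1': S0 → S0
read '1': S0 → S0
read '1': S0 → S0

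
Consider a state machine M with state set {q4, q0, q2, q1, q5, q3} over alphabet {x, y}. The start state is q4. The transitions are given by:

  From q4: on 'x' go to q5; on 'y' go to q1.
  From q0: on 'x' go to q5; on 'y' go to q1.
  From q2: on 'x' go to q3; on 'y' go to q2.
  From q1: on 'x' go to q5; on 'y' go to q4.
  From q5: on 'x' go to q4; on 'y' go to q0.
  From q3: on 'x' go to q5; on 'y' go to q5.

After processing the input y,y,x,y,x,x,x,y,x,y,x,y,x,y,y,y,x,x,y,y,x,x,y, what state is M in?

start at q4
read 'y': q4 → q1
read 'y': q1 → q4
read 'x': q4 → q5
read 'y': q5 → q0
read 'x': q0 → q5
read 'x': q5 → q4
read 'x': q4 → q5
read 'y': q5 → q0
read 'x': q0 → q5
read 'y': q5 → q0
read 'x': q0 → q5
read 'y': q5 → q0
read 'x': q0 → q5
read 'y': q5 → q0
read 'y': q0 → q1
read 'y': q1 → q4
read 'x': q4 → q5
read 'x': q5 → q4
read 'y': q4 → q1
read 'y': q1 → q4
read 'x': q4 → q5
read 'x': q5 → q4
read 'y': q4 → q1

q1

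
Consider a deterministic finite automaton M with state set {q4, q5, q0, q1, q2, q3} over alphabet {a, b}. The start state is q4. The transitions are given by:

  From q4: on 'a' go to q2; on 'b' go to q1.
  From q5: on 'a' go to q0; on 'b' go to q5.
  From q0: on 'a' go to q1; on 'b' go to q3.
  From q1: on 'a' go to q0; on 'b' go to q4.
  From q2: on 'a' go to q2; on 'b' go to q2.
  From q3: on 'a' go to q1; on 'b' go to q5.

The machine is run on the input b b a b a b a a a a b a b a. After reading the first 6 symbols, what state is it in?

q4 → q1 → q4 → q2 → q2 → q2 → q2
After 6 symbols: q2.

q2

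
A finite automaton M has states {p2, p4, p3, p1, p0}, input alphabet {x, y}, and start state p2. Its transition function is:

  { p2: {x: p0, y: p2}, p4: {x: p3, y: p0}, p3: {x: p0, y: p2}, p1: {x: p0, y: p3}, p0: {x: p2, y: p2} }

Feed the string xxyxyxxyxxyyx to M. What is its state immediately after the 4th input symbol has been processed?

p0

Trace: p2 -x-> p0 -x-> p2 -y-> p2 -x-> p0
After 4 symbols: p0.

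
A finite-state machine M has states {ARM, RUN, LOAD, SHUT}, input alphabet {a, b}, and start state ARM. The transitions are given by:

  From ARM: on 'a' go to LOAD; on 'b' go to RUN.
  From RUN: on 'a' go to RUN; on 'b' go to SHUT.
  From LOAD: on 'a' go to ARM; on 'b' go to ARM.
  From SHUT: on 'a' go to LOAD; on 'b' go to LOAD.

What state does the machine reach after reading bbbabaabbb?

Trace: ARM -b-> RUN -b-> SHUT -b-> LOAD -a-> ARM -b-> RUN -a-> RUN -a-> RUN -b-> SHUT -b-> LOAD -b-> ARM

ARM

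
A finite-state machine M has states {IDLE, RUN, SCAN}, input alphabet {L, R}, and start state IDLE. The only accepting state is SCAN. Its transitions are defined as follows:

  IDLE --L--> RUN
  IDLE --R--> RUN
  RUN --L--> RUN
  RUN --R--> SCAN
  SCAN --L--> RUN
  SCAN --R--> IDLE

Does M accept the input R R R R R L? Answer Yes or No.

IDLE → RUN → SCAN → IDLE → RUN → SCAN → RUN
End state RUN is not accepting.

No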